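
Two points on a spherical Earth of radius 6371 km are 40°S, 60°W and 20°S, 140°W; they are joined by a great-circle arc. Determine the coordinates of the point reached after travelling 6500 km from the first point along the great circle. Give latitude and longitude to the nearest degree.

≈ 26°S, 130°W

Write both endpoints as unit vectors p₁, p₂ with components (cos φ cos λ, cos φ sin λ, sin φ).
The central angle between the endpoints is δ = arccos(p₁·p₂) ≈ 1.219 rad (69.8°). The total great-circle distance is δ·R ≈ 1.219 × 6371 ≈ 7764 km, so the target fraction is f = 6500/7764 ≈ 0.837.
Interpolate at f ≈ 0.837 with slerp weights a = sin((1−f)δ)/sin δ ≈ 0.210, b = sin(fδ)/sin δ ≈ 0.908.
p = a·p₁ + b·p₂ ≈ (-0.573, -0.688, -0.446); φ = arcsin(p_z) ≈ -26.46°, λ = atan2(p_y, p_x) ≈ -129.80°.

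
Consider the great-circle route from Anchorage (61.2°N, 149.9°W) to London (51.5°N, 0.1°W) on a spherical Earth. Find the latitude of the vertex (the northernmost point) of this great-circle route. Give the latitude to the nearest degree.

The great circle lies in the plane with unit normal n̂ = (p₁ × p₂)/|p₁ × p₂|.
Here n̂_z ≈ +0.167; the vertex latitude is φ_max = arccos|n̂_z| ≈ 80.4°.

≈ 80°N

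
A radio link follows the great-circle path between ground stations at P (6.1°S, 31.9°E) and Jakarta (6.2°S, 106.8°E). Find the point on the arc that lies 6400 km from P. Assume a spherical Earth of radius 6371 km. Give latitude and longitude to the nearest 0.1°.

From cos δ = sin φ₁ sin φ₂ + cos φ₁ cos φ₂ cos Δλ, the central angle is δ ≈ 1.298 rad (74.4°). The total great-circle distance is δ·R ≈ 1.298 × 6371 ≈ 8272 km, so the target fraction is f = 6400/8272 ≈ 0.774.
Interpolate at f ≈ 0.774 with slerp weights a = sin((1−f)δ)/sin δ ≈ 0.301, b = sin(fδ)/sin δ ≈ 0.876.
p = a·p₁ + b·p₂ ≈ (0.002, 0.992, -0.127); φ = arcsin(p_z) ≈ -7.27°, λ = atan2(p_y, p_x) ≈ 89.88°.

≈ (7.3°S, 89.9°E)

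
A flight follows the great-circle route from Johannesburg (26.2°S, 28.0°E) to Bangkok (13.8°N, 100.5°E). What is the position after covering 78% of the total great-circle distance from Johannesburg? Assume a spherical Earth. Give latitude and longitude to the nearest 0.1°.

Convert each endpoint to a unit vector on the sphere (x = cos φ cos λ, y = cos φ sin λ, z = sin φ).
The central angle between the endpoints is δ = arccos(p₁·p₂) ≈ 1.413 rad (81.0°).
Interpolate at f = 0.78 with slerp weights a = sin((1−f)δ)/sin δ ≈ 0.310, b = sin(fδ)/sin δ ≈ 0.903.
p = a·p₁ + b·p₂ ≈ (0.086, 0.993, 0.079); φ = arcsin(p_z) ≈ 4.52°, λ = atan2(p_y, p_x) ≈ 85.08°.

≈ (4.5°N, 85.1°E)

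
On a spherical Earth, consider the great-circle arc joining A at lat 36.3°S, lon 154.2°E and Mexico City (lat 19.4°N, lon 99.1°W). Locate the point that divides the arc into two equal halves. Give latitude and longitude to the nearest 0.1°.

From cos δ = sin φ₁ sin φ₂ + cos φ₁ cos φ₂ cos Δλ, the central angle is δ ≈ 1.999 rad (114.5°).
Interpolate at f = 1/2 with slerp weights a = sin((1−f)δ)/sin δ ≈ 0.925, b = sin(fδ)/sin δ ≈ 0.925.
p = a·p₁ + b·p₂ ≈ (-0.809, -0.537, -0.240); φ = arcsin(p_z) ≈ -13.90°, λ = atan2(p_y, p_x) ≈ -146.43°.

≈ lat 13.9°S, lon 146.4°W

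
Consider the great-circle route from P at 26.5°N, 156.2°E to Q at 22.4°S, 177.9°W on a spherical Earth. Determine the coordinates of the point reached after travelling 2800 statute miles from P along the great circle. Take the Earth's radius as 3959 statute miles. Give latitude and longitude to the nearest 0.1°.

≈ 9.6°S, 175.2°E

Write both endpoints as unit vectors p₁, p₂ with components (cos φ cos λ, cos φ sin λ, sin φ).
The central angle between the endpoints is δ = arccos(p₁·p₂) ≈ 0.959 rad (55.0°). The total great-circle distance is δ·R ≈ 0.959 × 3959 ≈ 3797 mi, so the target fraction is f = 2800/3797 ≈ 0.737.
Interpolate at f ≈ 0.737 with slerp weights a = sin((1−f)δ)/sin δ ≈ 0.304, b = sin(fδ)/sin δ ≈ 0.794.
p = a·p₁ + b·p₂ ≈ (-0.983, 0.083, -0.167); φ = arcsin(p_z) ≈ -9.59°, λ = atan2(p_y, p_x) ≈ 175.17°.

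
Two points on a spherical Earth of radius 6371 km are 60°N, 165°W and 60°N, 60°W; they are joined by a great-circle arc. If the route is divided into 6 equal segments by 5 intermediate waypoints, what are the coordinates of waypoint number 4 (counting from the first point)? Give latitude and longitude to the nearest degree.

≈ 69°N, 90°W

Write both endpoints as unit vectors p₁, p₂ with components (cos φ cos λ, cos φ sin λ, sin φ).
The central angle between the endpoints is δ = arccos(p₁·p₂) ≈ 0.816 rad (46.7°).
Interpolate at f = 4/6 with slerp weights a = sin((1−f)δ)/sin δ ≈ 0.369, b = sin(fδ)/sin δ ≈ 0.711.
p = a·p₁ + b·p₂ ≈ (-0.000, -0.355, 0.935); φ = arcsin(p_z) ≈ 69.18°, λ = atan2(p_y, p_x) ≈ -90.08°.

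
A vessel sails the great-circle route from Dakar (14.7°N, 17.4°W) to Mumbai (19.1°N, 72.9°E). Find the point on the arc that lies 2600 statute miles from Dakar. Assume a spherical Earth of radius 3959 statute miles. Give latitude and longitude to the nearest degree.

Write both endpoints as unit vectors p₁, p₂ with components (cos φ cos λ, cos φ sin λ, sin φ).
The central angle between the endpoints is δ = arccos(p₁·p₂) ≈ 1.492 rad (85.5°). The total great-circle distance is δ·R ≈ 1.492 × 3959 ≈ 5909 mi, so the target fraction is f = 2600/5909 ≈ 0.440.
Interpolate at f ≈ 0.440 with slerp weights a = sin((1−f)δ)/sin δ ≈ 0.744, b = sin(fδ)/sin δ ≈ 0.612.
p = a·p₁ + b·p₂ ≈ (0.857, 0.338, 0.389); φ = arcsin(p_z) ≈ 22.91°, λ = atan2(p_y, p_x) ≈ 21.52°.

≈ (23°N, 22°E)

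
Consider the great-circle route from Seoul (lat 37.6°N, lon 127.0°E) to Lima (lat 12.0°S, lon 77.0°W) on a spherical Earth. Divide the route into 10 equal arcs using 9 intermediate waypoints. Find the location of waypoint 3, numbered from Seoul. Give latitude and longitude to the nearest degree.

Write both endpoints as unit vectors p₁, p₂ with components (cos φ cos λ, cos φ sin λ, sin φ).
The central angle between the endpoints is δ = arccos(p₁·p₂) ≈ 2.559 rad (146.6°).
Interpolate at f = 3/10 with slerp weights a = sin((1−f)δ)/sin δ ≈ 1.773, b = sin(fδ)/sin δ ≈ 1.261.
p = a·p₁ + b·p₂ ≈ (-0.568, -0.081, 0.819); φ = arcsin(p_z) ≈ 55.02°, λ = atan2(p_y, p_x) ≈ -171.92°.

≈ lat 55°N, lon 172°W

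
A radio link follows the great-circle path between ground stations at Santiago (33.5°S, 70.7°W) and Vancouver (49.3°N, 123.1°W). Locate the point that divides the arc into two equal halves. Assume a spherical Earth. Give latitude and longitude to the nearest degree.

Convert each endpoint to a unit vector on the sphere (x = cos φ cos λ, y = cos φ sin λ, z = sin φ).
The central angle between the endpoints is δ = arccos(p₁·p₂) ≈ 1.658 rad (95.0°).
Interpolate at f = 1/2 with slerp weights a = sin((1−f)δ)/sin δ ≈ 0.740, b = sin(fδ)/sin δ ≈ 0.740.
p = a·p₁ + b·p₂ ≈ (-0.060, -0.986, 0.153); φ = arcsin(p_z) ≈ 8.78°, λ = atan2(p_y, p_x) ≈ -93.46°.

≈ 9°N, 93°W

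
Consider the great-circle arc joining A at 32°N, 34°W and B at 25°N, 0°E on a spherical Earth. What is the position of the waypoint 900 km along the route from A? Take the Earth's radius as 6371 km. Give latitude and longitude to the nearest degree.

≈ 31°N, 25°W

The haversine formula gives a central angle δ ≈ 0.533 rad (30.6°) between the endpoints. The total great-circle distance is δ·R ≈ 0.533 × 6371 ≈ 3398 km, so the target fraction is f = 900/3398 ≈ 0.265.
Interpolate at f ≈ 0.265 with slerp weights a = sin((1−f)δ)/sin δ ≈ 0.752, b = sin(fδ)/sin δ ≈ 0.277.
p = a·p₁ + b·p₂ ≈ (0.779, -0.356, 0.515); φ = arcsin(p_z) ≈ 31.02°, λ = atan2(p_y, p_x) ≈ -24.57°.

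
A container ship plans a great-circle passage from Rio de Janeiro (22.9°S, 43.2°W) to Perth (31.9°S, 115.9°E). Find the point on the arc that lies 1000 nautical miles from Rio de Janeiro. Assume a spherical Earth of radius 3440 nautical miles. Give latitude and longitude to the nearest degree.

From cos δ = sin φ₁ sin φ₂ + cos φ₁ cos φ₂ cos Δλ, the central angle is δ ≈ 2.123 rad (121.7°). The total great-circle distance is δ·R ≈ 2.123 × 3440 ≈ 7305 nmi, so the target fraction is f = 1000/7305 ≈ 0.137.
Interpolate at f ≈ 0.137 with slerp weights a = sin((1−f)δ)/sin δ ≈ 1.135, b = sin(fδ)/sin δ ≈ 0.337.
p = a·p₁ + b·p₂ ≈ (0.637, -0.458, -0.620); φ = arcsin(p_z) ≈ -38.28°, λ = atan2(p_y, p_x) ≈ -35.73°.

≈ (38°S, 36°W)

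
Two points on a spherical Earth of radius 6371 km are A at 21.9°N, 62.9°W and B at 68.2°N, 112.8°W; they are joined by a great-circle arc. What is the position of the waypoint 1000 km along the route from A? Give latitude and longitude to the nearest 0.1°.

≈ 30.3°N, 66.5°W

The haversine formula gives a central angle δ ≈ 0.966 rad (55.4°) between the endpoints. The total great-circle distance is δ·R ≈ 0.966 × 6371 ≈ 6157 km, so the target fraction is f = 1000/6157 ≈ 0.162.
Interpolate at f ≈ 0.162 with slerp weights a = sin((1−f)δ)/sin δ ≈ 0.880, b = sin(fδ)/sin δ ≈ 0.190.
p = a·p₁ + b·p₂ ≈ (0.345, -0.792, 0.505); φ = arcsin(p_z) ≈ 30.30°, λ = atan2(p_y, p_x) ≈ -66.48°.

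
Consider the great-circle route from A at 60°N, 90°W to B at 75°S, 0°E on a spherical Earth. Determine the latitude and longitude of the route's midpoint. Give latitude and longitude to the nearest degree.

Convert each endpoint to a unit vector on the sphere (x = cos φ cos λ, y = cos φ sin λ, z = sin φ).
The central angle between the endpoints is δ = arccos(p₁·p₂) ≈ 2.562 rad (146.8°).
Interpolate at f = 1/2 with slerp weights a = sin((1−f)δ)/sin δ ≈ 1.749, b = sin(fδ)/sin δ ≈ 1.749.
p = a·p₁ + b·p₂ ≈ (0.453, -0.874, -0.175); φ = arcsin(p_z) ≈ -10.06°, λ = atan2(p_y, p_x) ≈ -62.63°.

≈ 10°S, 63°W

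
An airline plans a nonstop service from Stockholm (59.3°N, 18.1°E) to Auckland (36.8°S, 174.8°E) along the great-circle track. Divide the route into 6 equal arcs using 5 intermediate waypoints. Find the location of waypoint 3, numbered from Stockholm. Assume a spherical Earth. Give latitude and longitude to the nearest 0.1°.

≈ (33.9°N, 143.5°E)

The haversine formula gives a central angle δ ≈ 2.669 rad (152.9°) between the endpoints.
Interpolate at f = 3/6 with slerp weights a = sin((1−f)δ)/sin δ ≈ 2.137, b = sin(fδ)/sin δ ≈ 2.137.
p = a·p₁ + b·p₂ ≈ (-0.667, 0.494, 0.557); φ = arcsin(p_z) ≈ 33.88°, λ = atan2(p_y, p_x) ≈ 143.48°.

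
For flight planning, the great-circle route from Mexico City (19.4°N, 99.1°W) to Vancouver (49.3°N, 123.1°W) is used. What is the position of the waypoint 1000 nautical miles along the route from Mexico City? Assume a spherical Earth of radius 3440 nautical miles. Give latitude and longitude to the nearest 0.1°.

≈ 34.0°N, 108.2°W

Convert each endpoint to a unit vector on the sphere (x = cos φ cos λ, y = cos φ sin λ, z = sin φ).
The central angle between the endpoints is δ = arccos(p₁·p₂) ≈ 0.620 rad (35.5°). The total great-circle distance is δ·R ≈ 0.620 × 3440 ≈ 2134 nmi, so the target fraction is f = 1000/2134 ≈ 0.469.
Interpolate at f ≈ 0.469 with slerp weights a = sin((1−f)δ)/sin δ ≈ 0.557, b = sin(fδ)/sin δ ≈ 0.493.
p = a·p₁ + b·p₂ ≈ (-0.259, -0.788, 0.559); φ = arcsin(p_z) ≈ 33.97°, λ = atan2(p_y, p_x) ≈ -108.17°.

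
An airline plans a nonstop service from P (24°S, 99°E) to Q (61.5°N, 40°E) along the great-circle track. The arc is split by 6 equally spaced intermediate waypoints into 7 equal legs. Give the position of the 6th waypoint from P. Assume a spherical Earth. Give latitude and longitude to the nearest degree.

Convert each endpoint to a unit vector on the sphere (x = cos φ cos λ, y = cos φ sin λ, z = sin φ).
The central angle between the endpoints is δ = arccos(p₁·p₂) ≈ 1.704 rad (97.6°).
Interpolate at f = 6/7 with slerp weights a = sin((1−f)δ)/sin δ ≈ 0.243, b = sin(fδ)/sin δ ≈ 1.003.
p = a·p₁ + b·p₂ ≈ (0.332, 0.527, 0.782); φ = arcsin(p_z) ≈ 51.48°, λ = atan2(p_y, p_x) ≈ 57.81°.

≈ (51°N, 58°E)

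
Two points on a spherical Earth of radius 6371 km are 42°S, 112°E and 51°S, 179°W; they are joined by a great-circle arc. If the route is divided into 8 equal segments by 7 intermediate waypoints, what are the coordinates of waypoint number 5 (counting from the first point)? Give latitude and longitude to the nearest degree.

Convert each endpoint to a unit vector on the sphere (x = cos φ cos λ, y = cos φ sin λ, z = sin φ).
The central angle between the endpoints is δ = arccos(p₁·p₂) ≈ 0.813 rad (46.6°).
Interpolate at f = 5/8 with slerp weights a = sin((1−f)δ)/sin δ ≈ 0.413, b = sin(fδ)/sin δ ≈ 0.670.
p = a·p₁ + b·p₂ ≈ (-0.536, 0.277, -0.797); φ = arcsin(p_z) ≈ -52.85°, λ = atan2(p_y, p_x) ≈ 152.66°.

≈ 53°S, 153°E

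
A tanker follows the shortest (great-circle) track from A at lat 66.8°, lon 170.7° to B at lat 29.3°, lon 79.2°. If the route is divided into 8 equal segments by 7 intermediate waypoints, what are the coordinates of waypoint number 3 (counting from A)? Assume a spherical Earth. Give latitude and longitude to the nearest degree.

Write both endpoints as unit vectors p₁, p₂ with components (cos φ cos λ, cos φ sin λ, sin φ).
The central angle between the endpoints is δ = arccos(p₁·p₂) ≈ 1.114 rad (63.8°).
Interpolate at f = 3/8 with slerp weights a = sin((1−f)δ)/sin δ ≈ 0.715, b = sin(fδ)/sin δ ≈ 0.452.
p = a·p₁ + b·p₂ ≈ (-0.204, 0.433, 0.878); φ = arcsin(p_z) ≈ 61.42°, λ = atan2(p_y, p_x) ≈ 115.23°.

≈ lat 61°, lon 115°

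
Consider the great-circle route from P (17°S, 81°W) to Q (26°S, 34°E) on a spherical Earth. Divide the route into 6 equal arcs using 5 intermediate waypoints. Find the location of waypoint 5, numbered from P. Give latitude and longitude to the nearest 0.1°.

Convert each endpoint to a unit vector on the sphere (x = cos φ cos λ, y = cos φ sin λ, z = sin φ).
The central angle between the endpoints is δ = arccos(p₁·p₂) ≈ 1.808 rad (103.6°).
Interpolate at f = 5/6 with slerp weights a = sin((1−f)δ)/sin δ ≈ 0.305, b = sin(fδ)/sin δ ≈ 1.027.
p = a·p₁ + b·p₂ ≈ (0.811, 0.228, -0.539); φ = arcsin(p_z) ≈ -32.64°, λ = atan2(p_y, p_x) ≈ 15.68°.

≈ (32.6°S, 15.7°E)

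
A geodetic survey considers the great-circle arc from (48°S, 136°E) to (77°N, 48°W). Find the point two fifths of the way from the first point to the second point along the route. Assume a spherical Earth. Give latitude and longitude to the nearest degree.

≈ (12°N, 138°E)

Convert each endpoint to a unit vector on the sphere (x = cos φ cos λ, y = cos φ sin λ, z = sin φ).
The central angle between the endpoints is δ = arccos(p₁·p₂) ≈ 2.635 rad (151.0°).
Interpolate at f = 2/5 with slerp weights a = sin((1−f)δ)/sin δ ≈ 2.060, b = sin(fδ)/sin δ ≈ 1.791.
p = a·p₁ + b·p₂ ≈ (-0.722, 0.658, 0.214); φ = arcsin(p_z) ≈ 12.36°, λ = atan2(p_y, p_x) ≈ 137.65°.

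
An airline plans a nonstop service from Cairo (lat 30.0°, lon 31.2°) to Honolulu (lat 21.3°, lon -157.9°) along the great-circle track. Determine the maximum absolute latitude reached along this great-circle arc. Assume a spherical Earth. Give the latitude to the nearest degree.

≈ 81°

The great circle lies in the plane with unit normal n̂ = (p₁ × p₂)/|p₁ × p₂|.
Here n̂_z ≈ +0.162; the vertex latitude is φ_max = arccos|n̂_z| ≈ 80.7°.
Check via Clairaut: cos φ_max = |cos φ₁| · sin C = cos(30.0°)·sin(10.8°) ≈ 0.162, again giving ≈ 80.7°.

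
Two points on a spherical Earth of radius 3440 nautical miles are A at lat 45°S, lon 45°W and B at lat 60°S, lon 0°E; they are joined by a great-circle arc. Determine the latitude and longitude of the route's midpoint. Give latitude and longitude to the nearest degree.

≈ lat 55°S, lon 27°W

Convert each endpoint to a unit vector on the sphere (x = cos φ cos λ, y = cos φ sin λ, z = sin φ).
The central angle between the endpoints is δ = arccos(p₁·p₂) ≈ 0.531 rad (30.4°).
Interpolate at f = 1/2 with slerp weights a = sin((1−f)δ)/sin δ ≈ 0.518, b = sin(fδ)/sin δ ≈ 0.518.
p = a·p₁ + b·p₂ ≈ (0.518, -0.259, -0.815); φ = arcsin(p_z) ≈ -54.60°, λ = atan2(p_y, p_x) ≈ -26.57°.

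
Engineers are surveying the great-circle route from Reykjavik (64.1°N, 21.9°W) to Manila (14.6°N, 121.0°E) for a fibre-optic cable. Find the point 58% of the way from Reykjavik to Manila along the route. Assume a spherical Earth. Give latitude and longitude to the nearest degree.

≈ 53°N, 104°E

The haversine formula gives a central angle δ ≈ 1.681 rad (96.3°) between the endpoints.
Interpolate at f = 0.58 with slerp weights a = sin((1−f)δ)/sin δ ≈ 0.653, b = sin(fδ)/sin δ ≈ 0.833.
p = a·p₁ + b·p₂ ≈ (-0.151, 0.585, 0.797); φ = arcsin(p_z) ≈ 52.87°, λ = atan2(p_y, p_x) ≈ 104.44°.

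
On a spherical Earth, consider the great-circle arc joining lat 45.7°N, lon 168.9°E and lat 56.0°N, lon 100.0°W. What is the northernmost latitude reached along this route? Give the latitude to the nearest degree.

≈ 61°N

The great circle lies in the plane with unit normal n̂ = (p₁ × p₂)/|p₁ × p₂|.
Here n̂_z ≈ +0.482; the vertex latitude is φ_max = arccos|n̂_z| ≈ 61.2°.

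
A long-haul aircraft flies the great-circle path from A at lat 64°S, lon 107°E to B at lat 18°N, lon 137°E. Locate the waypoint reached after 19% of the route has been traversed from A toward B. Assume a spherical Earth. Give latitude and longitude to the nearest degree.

From cos δ = sin φ₁ sin φ₂ + cos φ₁ cos φ₂ cos Δλ, the central angle is δ ≈ 1.487 rad (85.2°).
Interpolate at f = 0.19 with slerp weights a = sin((1−f)δ)/sin δ ≈ 0.937, b = sin(fδ)/sin δ ≈ 0.280.
p = a·p₁ + b·p₂ ≈ (-0.315, 0.574, -0.756); φ = arcsin(p_z) ≈ -49.09°, λ = atan2(p_y, p_x) ≈ 118.72°.

≈ lat 49°S, lon 119°E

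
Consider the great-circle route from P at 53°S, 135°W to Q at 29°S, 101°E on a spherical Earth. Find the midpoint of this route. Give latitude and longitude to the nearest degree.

≈ 60°S, 144°E

Write both endpoints as unit vectors p₁, p₂ with components (cos φ cos λ, cos φ sin λ, sin φ).
The central angle between the endpoints is δ = arccos(p₁·p₂) ≈ 1.478 rad (84.7°).
Interpolate at f = 1/2 with slerp weights a = sin((1−f)δ)/sin δ ≈ 0.676, b = sin(fδ)/sin δ ≈ 0.676.
p = a·p₁ + b·p₂ ≈ (-0.401, 0.293, -0.868); φ = arcsin(p_z) ≈ -60.24°, λ = atan2(p_y, p_x) ≈ 143.84°.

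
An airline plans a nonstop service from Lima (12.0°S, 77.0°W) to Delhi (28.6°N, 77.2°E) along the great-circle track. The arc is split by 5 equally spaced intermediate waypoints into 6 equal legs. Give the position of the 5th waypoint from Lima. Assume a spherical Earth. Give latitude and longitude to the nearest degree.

≈ (38°N, 49°E)

Convert each endpoint to a unit vector on the sphere (x = cos φ cos λ, y = cos φ sin λ, z = sin φ).
The central angle between the endpoints is δ = arccos(p₁·p₂) ≈ 2.632 rad (150.8°).
Interpolate at f = 5/6 with slerp weights a = sin((1−f)δ)/sin δ ≈ 0.870, b = sin(fδ)/sin δ ≈ 1.664.
p = a·p₁ + b·p₂ ≈ (0.515, 0.596, 0.616); φ = arcsin(p_z) ≈ 38.02°, λ = atan2(p_y, p_x) ≈ 49.16°.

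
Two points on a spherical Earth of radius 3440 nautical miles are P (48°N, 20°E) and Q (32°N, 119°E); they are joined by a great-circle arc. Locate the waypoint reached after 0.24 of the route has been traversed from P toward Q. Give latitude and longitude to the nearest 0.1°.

≈ (53.5°N, 46.2°E)

Write both endpoints as unit vectors p₁, p₂ with components (cos φ cos λ, cos φ sin λ, sin φ).
The central angle between the endpoints is δ = arccos(p₁·p₂) ≈ 1.261 rad (72.2°).
Interpolate at f = 0.24 with slerp weights a = sin((1−f)δ)/sin δ ≈ 0.859, b = sin(fδ)/sin δ ≈ 0.313.
p = a·p₁ + b·p₂ ≈ (0.412, 0.429, 0.804); φ = arcsin(p_z) ≈ 53.54°, λ = atan2(p_y, p_x) ≈ 46.17°.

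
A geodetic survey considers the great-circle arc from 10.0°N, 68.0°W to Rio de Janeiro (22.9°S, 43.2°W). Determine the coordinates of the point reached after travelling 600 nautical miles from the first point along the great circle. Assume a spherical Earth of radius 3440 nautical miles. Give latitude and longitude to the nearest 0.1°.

≈ 1.9°N, 62.1°W

Convert each endpoint to a unit vector on the sphere (x = cos φ cos λ, y = cos φ sin λ, z = sin φ).
The central angle between the endpoints is δ = arccos(p₁·p₂) ≈ 0.714 rad (40.9°). The total great-circle distance is δ·R ≈ 0.714 × 3440 ≈ 2455 nmi, so the target fraction is f = 600/2455 ≈ 0.244.
Interpolate at f ≈ 0.244 with slerp weights a = sin((1−f)δ)/sin δ ≈ 0.784, b = sin(fδ)/sin δ ≈ 0.265.
p = a·p₁ + b·p₂ ≈ (0.467, -0.883, 0.033); φ = arcsin(p_z) ≈ 1.89°, λ = atan2(p_y, p_x) ≈ -62.12°.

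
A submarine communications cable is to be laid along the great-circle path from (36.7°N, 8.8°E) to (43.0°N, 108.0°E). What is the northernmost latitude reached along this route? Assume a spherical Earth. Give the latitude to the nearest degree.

The great circle lies in the plane with unit normal n̂ = (p₁ × p₂)/|p₁ × p₂|.
Here n̂_z ≈ +0.610; the vertex latitude is φ_max = arccos|n̂_z| ≈ 52.4°.
Check via Clairaut: cos φ_max = |cos φ₁| · sin C = cos(36.7°)·sin(49.5°) ≈ 0.610, again giving ≈ 52.4°.

≈ 52°N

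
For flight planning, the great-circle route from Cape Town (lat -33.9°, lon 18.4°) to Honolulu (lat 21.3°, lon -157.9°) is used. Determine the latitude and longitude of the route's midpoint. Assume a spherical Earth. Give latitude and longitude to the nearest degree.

From cos δ = sin φ₁ sin φ₂ + cos φ₁ cos φ₂ cos Δλ, the central angle is δ ≈ 2.914 rad (167.0°).
Interpolate at f = 1/2 with slerp weights a = sin((1−f)δ)/sin δ ≈ 4.411, b = sin(fδ)/sin δ ≈ 4.411.
p = a·p₁ + b·p₂ ≈ (-0.334, -0.391, -0.858); φ = arcsin(p_z) ≈ -59.09°, λ = atan2(p_y, p_x) ≈ -130.52°.

≈ lat -59°, lon -131°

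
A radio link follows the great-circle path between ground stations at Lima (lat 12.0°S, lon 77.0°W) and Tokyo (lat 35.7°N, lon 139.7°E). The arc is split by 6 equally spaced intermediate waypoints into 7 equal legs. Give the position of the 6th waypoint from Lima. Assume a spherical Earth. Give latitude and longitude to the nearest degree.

≈ lat 42°N, lon 164°E

From cos δ = sin φ₁ sin φ₂ + cos φ₁ cos φ₂ cos Δλ, the central angle is δ ≈ 2.431 rad (139.3°).
Interpolate at f = 6/7 with slerp weights a = sin((1−f)δ)/sin δ ≈ 0.522, b = sin(fδ)/sin δ ≈ 1.336.
p = a·p₁ + b·p₂ ≈ (-0.713, 0.204, 0.671); φ = arcsin(p_z) ≈ 42.15°, λ = atan2(p_y, p_x) ≈ 164.01°.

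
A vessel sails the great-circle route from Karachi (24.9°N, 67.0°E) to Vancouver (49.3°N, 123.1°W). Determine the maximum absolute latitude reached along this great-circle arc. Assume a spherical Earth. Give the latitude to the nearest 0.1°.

≈ 83.8°N

The great circle lies in the plane with unit normal n̂ = (p₁ × p₂)/|p₁ × p₂|.
Here n̂_z ≈ +0.108; the vertex latitude is φ_max = arccos|n̂_z| ≈ 83.8°.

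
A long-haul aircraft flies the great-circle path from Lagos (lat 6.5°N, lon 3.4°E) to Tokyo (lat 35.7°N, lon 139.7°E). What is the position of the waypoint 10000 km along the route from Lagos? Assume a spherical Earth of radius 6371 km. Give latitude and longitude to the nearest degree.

≈ lat 49°N, lon 101°E

From cos δ = sin φ₁ sin φ₂ + cos φ₁ cos φ₂ cos Δλ, the central angle is δ ≈ 2.114 rad (121.1°). The total great-circle distance is δ·R ≈ 2.114 × 6371 ≈ 13471 km, so the target fraction is f = 10000/13471 ≈ 0.742.
Interpolate at f ≈ 0.742 with slerp weights a = sin((1−f)δ)/sin δ ≈ 0.606, b = sin(fδ)/sin δ ≈ 1.168.
p = a·p₁ + b·p₂ ≈ (-0.123, 0.649, 0.750); φ = arcsin(p_z) ≈ 48.63°, λ = atan2(p_y, p_x) ≈ 100.73°.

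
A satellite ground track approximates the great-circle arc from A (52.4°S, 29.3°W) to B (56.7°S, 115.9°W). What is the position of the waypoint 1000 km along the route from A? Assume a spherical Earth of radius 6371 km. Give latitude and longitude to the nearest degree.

≈ (58°S, 42°W)

Write both endpoints as unit vectors p₁, p₂ with components (cos φ cos λ, cos φ sin λ, sin φ).
The central angle between the endpoints is δ = arccos(p₁·p₂) ≈ 0.820 rad (47.0°). The total great-circle distance is δ·R ≈ 0.820 × 6371 ≈ 5226 km, so the target fraction is f = 1000/5226 ≈ 0.191.
Interpolate at f ≈ 0.191 with slerp weights a = sin((1−f)δ)/sin δ ≈ 0.842, b = sin(fδ)/sin δ ≈ 0.214.
p = a·p₁ + b·p₂ ≈ (0.397, -0.357, -0.846); φ = arcsin(p_z) ≈ -57.75°, λ = atan2(p_y, p_x) ≈ -41.98°.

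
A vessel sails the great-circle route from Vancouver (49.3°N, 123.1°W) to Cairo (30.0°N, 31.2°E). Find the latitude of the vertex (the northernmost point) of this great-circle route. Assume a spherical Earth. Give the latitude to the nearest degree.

The great circle lies in the plane with unit normal n̂ = (p₁ × p₂)/|p₁ × p₂|.
Here n̂_z ≈ +0.247; the vertex latitude is φ_max = arccos|n̂_z| ≈ 75.7°.

≈ 76°N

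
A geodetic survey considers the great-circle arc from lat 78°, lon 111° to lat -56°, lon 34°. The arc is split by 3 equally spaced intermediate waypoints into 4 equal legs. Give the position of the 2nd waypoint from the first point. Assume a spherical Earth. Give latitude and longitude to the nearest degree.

≈ lat 13°, lon 52°

From cos δ = sin φ₁ sin φ₂ + cos φ₁ cos φ₂ cos Δλ, the central angle is δ ≈ 2.473 rad (141.7°).
Interpolate at f = 2/4 with slerp weights a = sin((1−f)δ)/sin δ ≈ 1.524, b = sin(fδ)/sin δ ≈ 1.524.
p = a·p₁ + b·p₂ ≈ (0.593, 0.772, 0.227); φ = arcsin(p_z) ≈ 13.14°, λ = atan2(p_y, p_x) ≈ 52.49°.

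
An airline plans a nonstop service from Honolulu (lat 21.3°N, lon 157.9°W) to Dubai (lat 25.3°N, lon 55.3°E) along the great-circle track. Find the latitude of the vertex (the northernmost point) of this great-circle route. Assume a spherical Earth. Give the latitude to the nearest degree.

The great circle lies in the plane with unit normal n̂ = (p₁ × p₂)/|p₁ × p₂|.
Here n̂_z ≈ -0.552; the vertex latitude is φ_max = arccos|n̂_z| ≈ 56.5°.
Check via Clairaut: cos φ_max = |cos φ₁| · sin C = cos(21.3°)·sin(36.3°) ≈ 0.552, again giving ≈ 56.5°.

≈ 56°N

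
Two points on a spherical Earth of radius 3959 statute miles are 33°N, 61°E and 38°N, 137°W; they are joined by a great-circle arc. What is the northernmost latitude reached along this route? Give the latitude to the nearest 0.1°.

≈ 77.7°N

The great circle lies in the plane with unit normal n̂ = (p₁ × p₂)/|p₁ × p₂|.
Here n̂_z ≈ +0.214; the vertex latitude is φ_max = arccos|n̂_z| ≈ 77.7°.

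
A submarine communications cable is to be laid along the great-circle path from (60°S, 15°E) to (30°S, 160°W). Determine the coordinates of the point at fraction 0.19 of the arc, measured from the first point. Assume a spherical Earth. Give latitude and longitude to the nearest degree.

≈ (77°S, 9°E)

The haversine formula gives a central angle δ ≈ 1.569 rad (89.9°) between the endpoints.
Interpolate at f = 0.19 with slerp weights a = sin((1−f)δ)/sin δ ≈ 0.955, b = sin(fδ)/sin δ ≈ 0.294.
p = a·p₁ + b·p₂ ≈ (0.222, 0.037, -0.974); φ = arcsin(p_z) ≈ -76.98°, λ = atan2(p_y, p_x) ≈ 9.35°.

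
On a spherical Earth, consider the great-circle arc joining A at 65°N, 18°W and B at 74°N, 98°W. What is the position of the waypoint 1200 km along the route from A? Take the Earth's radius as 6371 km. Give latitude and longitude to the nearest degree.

The haversine formula gives a central angle δ ≈ 0.470 rad (26.9°) between the endpoints. The total great-circle distance is δ·R ≈ 0.470 × 6371 ≈ 2996 km, so the target fraction is f = 1200/2996 ≈ 0.400.
Interpolate at f ≈ 0.400 with slerp weights a = sin((1−f)δ)/sin δ ≈ 0.614, b = sin(fδ)/sin δ ≈ 0.413.
p = a·p₁ + b·p₂ ≈ (0.231, -0.193, 0.954); φ = arcsin(p_z) ≈ 72.49°, λ = atan2(p_y, p_x) ≈ -39.88°.

≈ 72°N, 40°W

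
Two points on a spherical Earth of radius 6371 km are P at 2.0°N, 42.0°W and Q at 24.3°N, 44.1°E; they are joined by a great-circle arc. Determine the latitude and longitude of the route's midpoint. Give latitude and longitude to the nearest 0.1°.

Write both endpoints as unit vectors p₁, p₂ with components (cos φ cos λ, cos φ sin λ, sin φ).
The central angle between the endpoints is δ = arccos(p₁·p₂) ≈ 1.494 rad (85.6°).
Interpolate at f = 1/2 with slerp weights a = sin((1−f)δ)/sin δ ≈ 0.682, b = sin(fδ)/sin δ ≈ 0.682.
p = a·p₁ + b·p₂ ≈ (0.952, -0.023, 0.304); φ = arcsin(p_z) ≈ 17.71°, λ = atan2(p_y, p_x) ≈ -1.41°.

≈ 17.7°N, 1.4°W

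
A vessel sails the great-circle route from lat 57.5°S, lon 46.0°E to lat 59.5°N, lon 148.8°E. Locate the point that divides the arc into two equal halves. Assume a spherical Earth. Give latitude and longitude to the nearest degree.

≈ lat 2°N, lon 95°E

Write both endpoints as unit vectors p₁, p₂ with components (cos φ cos λ, cos φ sin λ, sin φ).
The central angle between the endpoints is δ = arccos(p₁·p₂) ≈ 2.477 rad (141.9°).
Interpolate at f = 1/2 with slerp weights a = sin((1−f)δ)/sin δ ≈ 1.533, b = sin(fδ)/sin δ ≈ 1.533.
p = a·p₁ + b·p₂ ≈ (-0.093, 0.995, 0.028); φ = arcsin(p_z) ≈ 1.60°, λ = atan2(p_y, p_x) ≈ 95.36°.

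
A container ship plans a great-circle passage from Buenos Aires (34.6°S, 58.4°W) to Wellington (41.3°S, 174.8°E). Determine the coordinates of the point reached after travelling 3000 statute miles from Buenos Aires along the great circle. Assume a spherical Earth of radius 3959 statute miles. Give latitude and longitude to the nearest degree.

Convert each endpoint to a unit vector on the sphere (x = cos φ cos λ, y = cos φ sin λ, z = sin φ).
The central angle between the endpoints is δ = arccos(p₁·p₂) ≈ 1.566 rad (89.8°). The total great-circle distance is δ·R ≈ 1.566 × 3959 ≈ 6202 mi, so the target fraction is f = 3000/6202 ≈ 0.484.
Interpolate at f ≈ 0.484 with slerp weights a = sin((1−f)δ)/sin δ ≈ 0.723, b = sin(fδ)/sin δ ≈ 0.687.
p = a·p₁ + b·p₂ ≈ (-0.202, -0.460, -0.864); φ = arcsin(p_z) ≈ -59.81°, λ = atan2(p_y, p_x) ≈ -113.71°.

≈ 60°S, 114°W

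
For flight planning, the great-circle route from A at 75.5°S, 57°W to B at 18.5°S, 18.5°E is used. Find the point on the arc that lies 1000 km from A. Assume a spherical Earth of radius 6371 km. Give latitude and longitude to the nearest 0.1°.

Convert each endpoint to a unit vector on the sphere (x = cos φ cos λ, y = cos φ sin λ, z = sin φ).
The central angle between the endpoints is δ = arccos(p₁·p₂) ≈ 1.195 rad (68.5°). The total great-circle distance is δ·R ≈ 1.195 × 6371 ≈ 7616 km, so the target fraction is f = 1000/7616 ≈ 0.131.
Interpolate at f ≈ 0.131 with slerp weights a = sin((1−f)δ)/sin δ ≈ 0.926, b = sin(fδ)/sin δ ≈ 0.168.
p = a·p₁ + b·p₂ ≈ (0.277, -0.144, -0.950); φ = arcsin(p_z) ≈ -71.79°, λ = atan2(p_y, p_x) ≈ -27.42°.

≈ 71.8°S, 27.4°W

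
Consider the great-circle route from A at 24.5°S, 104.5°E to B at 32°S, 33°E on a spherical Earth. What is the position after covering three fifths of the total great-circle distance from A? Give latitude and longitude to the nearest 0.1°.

Convert each endpoint to a unit vector on the sphere (x = cos φ cos λ, y = cos φ sin λ, z = sin φ).
The central angle between the endpoints is δ = arccos(p₁·p₂) ≈ 1.088 rad (62.3°).
Interpolate at f = 3/5 with slerp weights a = sin((1−f)δ)/sin δ ≈ 0.476, b = sin(fδ)/sin δ ≈ 0.686.
p = a·p₁ + b·p₂ ≈ (0.379, 0.736, -0.561); φ = arcsin(p_z) ≈ -34.11°, λ = atan2(p_y, p_x) ≈ 62.74°.

≈ 34.1°S, 62.7°E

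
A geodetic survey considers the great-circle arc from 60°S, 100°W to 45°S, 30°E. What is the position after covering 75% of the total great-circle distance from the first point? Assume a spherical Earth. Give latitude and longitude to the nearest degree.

Write both endpoints as unit vectors p₁, p₂ with components (cos φ cos λ, cos φ sin λ, sin φ).
The central angle between the endpoints is δ = arccos(p₁·p₂) ≈ 1.175 rad (67.3°).
Interpolate at f = 0.75 with slerp weights a = sin((1−f)δ)/sin δ ≈ 0.314, b = sin(fδ)/sin δ ≈ 0.836.
p = a·p₁ + b·p₂ ≈ (0.485, 0.141, -0.863); φ = arcsin(p_z) ≈ -59.67°, λ = atan2(p_y, p_x) ≈ 16.23°.

≈ 60°S, 16°E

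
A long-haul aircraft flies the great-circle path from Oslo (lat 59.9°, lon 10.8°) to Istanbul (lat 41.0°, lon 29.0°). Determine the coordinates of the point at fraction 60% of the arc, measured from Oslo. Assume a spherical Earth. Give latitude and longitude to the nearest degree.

From cos δ = sin φ₁ sin φ₂ + cos φ₁ cos φ₂ cos Δλ, the central angle is δ ≈ 0.384 rad (22.0°).
Interpolate at f = 0.60 with slerp weights a = sin((1−f)δ)/sin δ ≈ 0.408, b = sin(fδ)/sin δ ≈ 0.610.
p = a·p₁ + b·p₂ ≈ (0.604, 0.261, 0.753); φ = arcsin(p_z) ≈ 48.87°, λ = atan2(p_y, p_x) ≈ 23.42°.

≈ lat 49°, lon 23°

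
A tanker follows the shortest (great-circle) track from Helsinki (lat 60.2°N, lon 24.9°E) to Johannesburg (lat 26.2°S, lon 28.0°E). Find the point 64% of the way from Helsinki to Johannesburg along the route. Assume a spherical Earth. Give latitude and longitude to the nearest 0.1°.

≈ lat 4.9°N, lon 27.2°E

Convert each endpoint to a unit vector on the sphere (x = cos φ cos λ, y = cos φ sin λ, z = sin φ).
The central angle between the endpoints is δ = arccos(p₁·p₂) ≈ 1.509 rad (86.4°).
Interpolate at f = 0.64 with slerp weights a = sin((1−f)δ)/sin δ ≈ 0.518, b = sin(fδ)/sin δ ≈ 0.824.
p = a·p₁ + b·p₂ ≈ (0.886, 0.455, 0.086); φ = arcsin(p_z) ≈ 4.91°, λ = atan2(p_y, p_x) ≈ 27.20°.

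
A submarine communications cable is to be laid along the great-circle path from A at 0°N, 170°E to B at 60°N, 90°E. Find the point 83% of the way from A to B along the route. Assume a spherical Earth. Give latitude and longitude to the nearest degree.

≈ 55°N, 116°E

Convert each endpoint to a unit vector on the sphere (x = cos φ cos λ, y = cos φ sin λ, z = sin φ).
The central angle between the endpoints is δ = arccos(p₁·p₂) ≈ 1.484 rad (85.0°).
Interpolate at f = 0.83 with slerp weights a = sin((1−f)δ)/sin δ ≈ 0.251, b = sin(fδ)/sin δ ≈ 0.947.
p = a·p₁ + b·p₂ ≈ (-0.247, 0.517, 0.820); φ = arcsin(p_z) ≈ 55.06°, λ = atan2(p_y, p_x) ≈ 115.52°.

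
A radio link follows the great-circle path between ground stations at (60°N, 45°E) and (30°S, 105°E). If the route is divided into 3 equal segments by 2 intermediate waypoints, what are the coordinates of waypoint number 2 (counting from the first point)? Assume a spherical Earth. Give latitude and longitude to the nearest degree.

≈ (1°N, 91°E)

Convert each endpoint to a unit vector on the sphere (x = cos φ cos λ, y = cos φ sin λ, z = sin φ).
The central angle between the endpoints is δ = arccos(p₁·p₂) ≈ 1.789 rad (102.5°).
Interpolate at f = 2/3 with slerp weights a = sin((1−f)δ)/sin δ ≈ 0.575, b = sin(fδ)/sin δ ≈ 0.952.
p = a·p₁ + b·p₂ ≈ (-0.010, 1.000, 0.022); φ = arcsin(p_z) ≈ 1.27°, λ = atan2(p_y, p_x) ≈ 90.57°.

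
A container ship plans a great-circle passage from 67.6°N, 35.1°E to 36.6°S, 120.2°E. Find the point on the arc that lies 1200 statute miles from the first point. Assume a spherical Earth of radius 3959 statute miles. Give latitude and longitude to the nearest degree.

The haversine formula gives a central angle δ ≈ 2.124 rad (121.7°) between the endpoints. The total great-circle distance is δ·R ≈ 2.124 × 3959 ≈ 8407 mi, so the target fraction is f = 1200/8407 ≈ 0.143.
Interpolate at f ≈ 0.143 with slerp weights a = sin((1−f)δ)/sin δ ≈ 1.139, b = sin(fδ)/sin δ ≈ 0.351.
p = a·p₁ + b·p₂ ≈ (0.213, 0.493, 0.844); φ = arcsin(p_z) ≈ 57.52°, λ = atan2(p_y, p_x) ≈ 66.59°.

≈ 58°N, 67°E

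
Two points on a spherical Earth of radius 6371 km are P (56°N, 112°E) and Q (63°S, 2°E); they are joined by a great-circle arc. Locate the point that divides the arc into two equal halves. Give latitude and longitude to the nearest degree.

≈ (6°S, 65°E)

From cos δ = sin φ₁ sin φ₂ + cos φ₁ cos φ₂ cos Δλ, the central angle is δ ≈ 2.542 rad (145.6°).
Interpolate at f = 1/2 with slerp weights a = sin((1−f)δ)/sin δ ≈ 1.693, b = sin(fδ)/sin δ ≈ 1.693.
p = a·p₁ + b·p₂ ≈ (0.413, 0.904, -0.105); φ = arcsin(p_z) ≈ -6.02°, λ = atan2(p_y, p_x) ≈ 65.43°.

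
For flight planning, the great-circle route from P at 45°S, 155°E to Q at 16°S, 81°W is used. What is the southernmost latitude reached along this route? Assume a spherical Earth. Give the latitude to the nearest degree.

The great circle lies in the plane with unit normal n̂ = (p₁ × p₂)/|p₁ × p₂|.
Here n̂_z ≈ +0.573; the vertex latitude is φ_max = arccos|n̂_z| ≈ 55.0°.
Check via Clairaut: cos φ_max = |cos φ₁| · sin C = cos(45.0°)·sin(125.8°) ≈ 0.573, again giving ≈ 55.0°.

≈ 55°S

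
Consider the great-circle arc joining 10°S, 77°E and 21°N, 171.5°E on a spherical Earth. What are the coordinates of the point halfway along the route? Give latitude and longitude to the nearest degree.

≈ 8°N, 123°E

Convert each endpoint to a unit vector on the sphere (x = cos φ cos λ, y = cos φ sin λ, z = sin φ).
The central angle between the endpoints is δ = arccos(p₁·p₂) ≈ 1.706 rad (97.7°).
Interpolate at f = 1/2 with slerp weights a = sin((1−f)δ)/sin δ ≈ 0.760, b = sin(fδ)/sin δ ≈ 0.760.
p = a·p₁ + b·p₂ ≈ (-0.533, 0.834, 0.140); φ = arcsin(p_z) ≈ 8.07°, λ = atan2(p_y, p_x) ≈ 122.60°.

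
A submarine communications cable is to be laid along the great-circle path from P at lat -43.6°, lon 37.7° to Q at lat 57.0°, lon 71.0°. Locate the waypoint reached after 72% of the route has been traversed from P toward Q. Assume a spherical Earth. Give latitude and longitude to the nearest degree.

≈ lat 29°, lon 58°

From cos δ = sin φ₁ sin φ₂ + cos φ₁ cos φ₂ cos Δλ, the central angle is δ ≈ 1.822 rad (104.4°).
Interpolate at f = 0.72 with slerp weights a = sin((1−f)δ)/sin δ ≈ 0.504, b = sin(fδ)/sin δ ≈ 0.998.
p = a·p₁ + b·p₂ ≈ (0.466, 0.737, 0.489); φ = arcsin(p_z) ≈ 29.30°, λ = atan2(p_y, p_x) ≈ 57.71°.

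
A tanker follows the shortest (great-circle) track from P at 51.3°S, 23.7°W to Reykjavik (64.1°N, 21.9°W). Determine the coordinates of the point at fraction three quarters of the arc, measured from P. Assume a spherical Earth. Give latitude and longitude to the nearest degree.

≈ 35°N, 23°W

The haversine formula gives a central angle δ ≈ 2.014 rad (115.4°) between the endpoints.
Interpolate at f = 3/4 with slerp weights a = sin((1−f)δ)/sin δ ≈ 0.534, b = sin(fδ)/sin δ ≈ 1.105.
p = a·p₁ + b·p₂ ≈ (0.754, -0.314, 0.577); φ = arcsin(p_z) ≈ 35.25°, λ = atan2(p_y, p_x) ≈ -22.64°.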